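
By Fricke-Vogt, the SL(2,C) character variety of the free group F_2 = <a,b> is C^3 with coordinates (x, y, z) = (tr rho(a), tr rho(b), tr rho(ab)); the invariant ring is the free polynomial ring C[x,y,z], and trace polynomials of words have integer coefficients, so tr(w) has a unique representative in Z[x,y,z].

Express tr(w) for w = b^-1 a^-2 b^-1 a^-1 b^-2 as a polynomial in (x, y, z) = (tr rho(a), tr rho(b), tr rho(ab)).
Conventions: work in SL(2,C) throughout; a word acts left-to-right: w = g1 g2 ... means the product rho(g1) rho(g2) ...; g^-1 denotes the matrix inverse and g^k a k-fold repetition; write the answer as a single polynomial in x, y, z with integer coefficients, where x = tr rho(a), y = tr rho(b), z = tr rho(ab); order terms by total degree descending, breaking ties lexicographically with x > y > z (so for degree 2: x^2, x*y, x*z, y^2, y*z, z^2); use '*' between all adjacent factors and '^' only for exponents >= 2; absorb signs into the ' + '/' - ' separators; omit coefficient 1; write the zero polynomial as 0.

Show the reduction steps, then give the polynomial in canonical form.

x*y^2*z^2 - x^2*y*z - y^3*z - x*z^2 + 2*y*z + x

tr(b^-1) = tr(b) = y
tr(b^-1 a) = tr(a) * tr(b) - tr(a b)   [inverse elimination on b] = x*y - z
tr(a^-1 b^-1) = tr(b^-1) * tr(a) - tr(b^-1 a)   [inverse elimination on a] = z
tr(a^-1 b^-2) = tr(a^-1 b^-1) * tr(b) - tr(a^-1)   [inverse elimination on b] = y*z - x
tr(b^-2) = tr(b^-1) * tr(b) - tr(1)   [inverse elimination on b] = y^2 - 2
tr(b^-2 a^-2) = tr(a^-1 b^-2) * tr(a) - tr(a^-1 b^-2 a)   [inverse elimination on a] = x*y*z - x^2 - y^2 + 2
tr(b^-1 a^-3 b^-1) = tr(b^-2 a^-2) * tr(a) - tr(b^-2 a^-1)   [inverse elimination on a] = x^2*y*z - x^3 - x*y^2 - y*z + 3*x
tr(a^-2) = tr(a^-1) * tr(a) - tr(1)   [inverse elimination on a] = x^2 - 2
tr(a^-3) = tr(a^-2) * tr(a) - tr(a^-1)   [inverse elimination on a] = x^3 - 3*x
tr(a^-1 b a^-1) = tr(b a^-1) * tr(a) - tr(b)   [inverse elimination on a] = x^2*y - x*z - y
tr(a^-3 b) = tr(a^-1 b a^-1) * tr(a) - tr(a^-1 b)   [inverse elimination on a] = x^3*y - x^2*z - 2*x*y + z
tr(b^-1 a^-3) = tr(a^-3) * tr(b) - tr(a^-3 b)   [inverse elimination on b] = x^2*z - x*y - z
tr(a^-1 b^-3 a^-2) = tr(b^-1 a^-3 b^-1) * tr(b) - tr(b^-1 a^-3)   [inverse elimination on b] = x^2*y^2*z - x^3*y - x*y^3 - x^2*z - y^2*z + 4*x*y + z
tr(b a^-1 b) = tr(b^2) * tr(a) - tr(b^2 a)   [inverse elimination on a] = x*y^2 - y*z - x
tr(b a b a) = tr(a b) * tr(a b) - tr(1)   [split at a repeated a] = z^2 - 2
tr(b a^-1 b a) = tr(b a b) * tr(a) - tr(b a b a)   [inverse elimination on a] = x*y*z - x^2 - z^2 + 2
tr(a^-1 b a^-1 b) = tr(b a^-1 b) * tr(a) - tr(b a^-1 b a)   [inverse elimination on a] = x^2*y^2 - 2*x*y*z + z^2 - 2
tr(a^-1 b a^-1 b^-1) = tr(a^-1 b a^-1) * tr(b) - tr(a^-1 b a^-1 b)   [inverse elimination on b] = x*y*z - y^2 - z^2 + 2
tr(b a^-1 b^-2 a^-1) = tr(a^-1 b a^-1 b^-1) * tr(b) - tr(a^-1 b a^-1)   [inverse elimination on b] = x*y^2*z - x^2*y - y^3 - y*z^2 + x*z + 3*y
tr(a^-2 b a^-1 b^-2) = tr(b a^-1 b^-2 a^-1) * tr(a) - tr(b a^-1 b^-2)   [inverse elimination on a] = x^2*y^2*z - x^3*y - x*y^3 - x*y*z^2 + x^2*z + 3*x*y - z
tr(a^-2 b a^-1 b^-1) = tr(a^-1 b a^-1 b^-1) * tr(a) - tr(a^-1 b a^-1 b^-1 a)   [inverse elimination on a] = x^2*y*z - x*y^2 - x*z^2 + x
tr(a^-1 b^-3 a^-2 b) = tr(a^-2 b a^-1 b^-2) * tr(b) - tr(a^-2 b a^-1 b^-1)   [inverse elimination on b] = x^2*y^3*z - x^3*y^2 - x*y^4 - x*y^2*z^2 + 4*x*y^2 + x*z^2 - y*z - x
tr(b^-1 a^-2 b^-1 a^-1 b^-2) = tr(a^-1 b^-3 a^-2) * tr(b) - tr(a^-1 b^-3 a^-2 b)   [inverse elimination on b] = x*y^2*z^2 - x^2*y*z - y^3*z - x*z^2 + 2*y*z + x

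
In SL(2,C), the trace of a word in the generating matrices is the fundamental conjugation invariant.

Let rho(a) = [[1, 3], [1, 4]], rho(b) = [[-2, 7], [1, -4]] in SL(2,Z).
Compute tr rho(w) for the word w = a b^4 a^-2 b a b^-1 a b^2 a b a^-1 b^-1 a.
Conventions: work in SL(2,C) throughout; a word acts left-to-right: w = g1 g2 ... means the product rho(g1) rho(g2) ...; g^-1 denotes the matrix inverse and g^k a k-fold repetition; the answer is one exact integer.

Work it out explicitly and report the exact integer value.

rho(a) = [[1, 3], [1, 4]]
... * rho(b) = [[-2, 7], [1, -4]]  ->  [[1, -5], [2, -9]]
... * rho(b) = [[-2, 7], [1, -4]]  ->  [[-7, 27], [-13, 50]]
... * rho(b) = [[-2, 7], [1, -4]]  ->  [[41, -157], [76, -291]]
... * rho(b) = [[-2, 7], [1, -4]]  ->  [[-239, 915], [-443, 1696]]
... * rho(a^-1) = [[4, -3], [-1, 1]]  ->  [[-1871, 1632], [-3468, 3025]]
... * rho(a^-1) = [[4, -3], [-1, 1]]  ->  [[-9116, 7245], [-16897, 13429]]
... * rho(b) = [[-2, 7], [1, -4]]  ->  [[25477, -92792], [47223, -171995]]
... * rho(a) = [[1, 3], [1, 4]]  ->  [[-67315, -294737], [-124772, -546311]]
... * rho(b^-1) = [[-4, -7], [-1, -2]]  ->  [[563997, 1060679], [1045399, 1966026]]
... * rho(a) = [[1, 3], [1, 4]]  ->  [[1624676, 5934707], [3011425, 11000301]]
... * rho(b) = [[-2, 7], [1, -4]]  ->  [[2685355, -12366096], [4977451, -22921229]]
... * rho(b) = [[-2, 7], [1, -4]]  ->  [[-17736806, 68261869], [-32876131, 126527073]]
... * rho(a) = [[1, 3], [1, 4]]  ->  [[50525063, 219837058], [93650942, 407479899]]
... * rho(b) = [[-2, 7], [1, -4]]  ->  [[118786932, -525672791], [220178015, -974363002]]
... * rho(a^-1) = [[4, -3], [-1, 1]]  ->  [[1000820519, -882033587], [1855075062, -1634897047]]
... * rho(b^-1) = [[-4, -7], [-1, -2]]  ->  [[-3121248489, -5241676459], [-5785403201, -9715731340]]
... * rho(a) = [[1, 3], [1, 4]]  ->  [[-8362924948, -30330451303], [-15501134541, -56219134963]]
tr = -8362924948 + -56219134963 = -64582059911

-64582059911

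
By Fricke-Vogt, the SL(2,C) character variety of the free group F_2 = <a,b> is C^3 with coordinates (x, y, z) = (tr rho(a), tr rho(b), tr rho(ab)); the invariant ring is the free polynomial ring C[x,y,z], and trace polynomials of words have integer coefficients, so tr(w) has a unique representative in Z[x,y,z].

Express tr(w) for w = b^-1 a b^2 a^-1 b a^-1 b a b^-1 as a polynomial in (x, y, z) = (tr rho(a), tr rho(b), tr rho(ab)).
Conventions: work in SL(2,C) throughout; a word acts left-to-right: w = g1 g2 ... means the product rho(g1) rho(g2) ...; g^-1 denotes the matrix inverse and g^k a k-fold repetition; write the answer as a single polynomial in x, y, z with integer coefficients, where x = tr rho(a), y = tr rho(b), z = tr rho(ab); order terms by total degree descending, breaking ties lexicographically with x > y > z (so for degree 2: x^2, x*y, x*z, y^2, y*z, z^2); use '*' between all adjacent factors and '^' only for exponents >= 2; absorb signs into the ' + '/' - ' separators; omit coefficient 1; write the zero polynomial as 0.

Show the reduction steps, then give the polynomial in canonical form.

x^3*y^5*z - x^4*y^4 - x^2*y^6 - 3*x^2*y^4*z^2 + x^3*y^3*z + 2*x*y^5*z + 3*x*y^3*z^3 + x^4*y^2 + 5*x^2*y^4 + x^2*y^2*z^2 - y^4*z^2 - y^2*z^4 - x^3*y*z - 10*x*y^3*z - x*y*z^3 - 3*x^2*y^2 + y^4 + 5*y^2*z^2 + 5*x*y*z - x^2 - 4*y^2 - z^2 + 2

and trace(b a b) = trace(b) * trace(a b) - trace(a)  (reduce the b square) = y*z - x
and trace(b a b^2) = trace(b) * trace(b a b) - trace(b a)  (reduce the b square) = y^2*z - x*y - z
next, trace(b^4 a) = trace(b) * trace(b a b^2) - trace(b a b)  (reduce the b square) = y^3*z - x*y^2 - 2*y*z + x
trace(b^2) = trace(b) * trace(b) - trace(1)  (reduce the b square) = y^2 - 2
and trace(b^3) = trace(b) * trace(b^2) - trace(b)  (reduce the b square) = y^3 - 3*y
next, trace(b^4) = trace(b) * trace(b^3) - trace(b^2)  (reduce the b square) = y^4 - 4*y^2 + 2
trace(b a^2 b^3) = trace(a) * trace(b^4 a) - trace(b^4)  (reduce the a square) = x*y^3*z - x^2*y^2 - y^4 - 2*x*y*z + x^2 + 4*y^2 - 2
next, trace(b a b a) = trace(a b) * trace(a b) - trace(1)  (split on a) = z^2 - 2
and trace(a b a^2 b) = trace(a) * trace(b a b a) - trace(b a b)  (reduce the a square) = x*z^2 - y*z - x
and trace(a b a) = trace(a) * trace(b a) - trace(b)  (reduce the a square) = x*z - y
next, trace(a b a^2) = trace(a) * trace(a b a) - trace(a b)  (reduce the a square) = x^2*z - x*y - z
trace(a b a^2 b^2) = trace(b) * trace(a b a^2 b) - trace(a b a^2)  (reduce the b square) = x*y*z^2 - x^2*z - y^2*z + z
trace(b a^2 b^3 a) = trace(b) * trace(a b a^2 b^2) - trace(a b a^2 b)  (reduce the b square) = x*y^2*z^2 - x^2*y*z - y^3*z - x*z^2 + 2*y*z + x
trace(a b^3 a^-1 b a) = trace(b a^2 b^3) * trace(a) - trace(b a^2 b^3 a)  (eliminate a^-1) = x^2*y^3*z - x^3*y^2 - x*y^4 - x*y^2*z^2 - x^2*y*z + y^3*z + x^3 + 4*x*y^2 + x*z^2 - 2*y*z - 3*x
trace(a b a b^2) = trace(b) * trace(a b a b) - trace(a b a)  (reduce the b square) = y*z^2 - x*z - y
and trace(b a b a b^2) = trace(b) * trace(a b a b^2) - trace(a b a b)  (reduce the b square) = y^2*z^2 - x*y*z - y^2 - z^2 + 2
and trace(b a b a b^3) = trace(b) * trace(b a b a b^2) - trace(b a b a b)  (reduce the b square) = y^3*z^2 - x*y^2*z - y^3 - 2*y*z^2 + x*z + 3*y
trace(a b a b a b) = trace(a b a b) * trace(a b) - trace(b a)  (split on a) = z^3 - 3*z
trace(b a b a b a b) = trace(b) * trace(a b a b a b) - trace(a b a b a)  (reduce the b square) = y*z^3 - x*z^2 - 2*y*z + x
and trace(b a b a b^3 a) = trace(b) * trace(b a b a b a b) - trace(b a b a b a)  (reduce the b square) = y^2*z^3 - x*y*z^2 - 2*y^2*z - z^3 + x*y + 3*z
trace(a b^3 a^-1 b a b) = trace(b a b a b^3) * trace(a) - trace(b a b a b^3 a)  (eliminate a^-1) = x*y^3*z^2 - x^2*y^2*z - y^2*z^3 - x*y^3 - x*y*z^2 + x^2*z + 2*y^2*z + z^3 + 2*x*y - 3*z
next, trace(a b^3 a^-1 b a b^-1) = trace(a b^3 a^-1 b a) * trace(b) - trace(a b^3 a^-1 b a b)  (eliminate b^-1) = x^2*y^4*z - x^3*y^3 - x*y^5 - 2*x*y^3*z^2 + y^4*z + y^2*z^3 + x^3*y + 5*x*y^3 + 2*x*y*z^2 - x^2*z - 4*y^2*z - z^3 - 5*x*y + 3*z
and trace(b a^-1 b a b^-2 a b^2) = trace(a b^3 a^-1 b a b^-1) * trace(b) - trace(a b^3 a^-1 b a)  (eliminate b^-1) = x^2*y^5*z - x^3*y^4 - x*y^6 - 2*x*y^4*z^2 - x^2*y^3*z + y^5*z + y^3*z^3 + 2*x^3*y^2 + 6*x*y^4 + 3*x*y^2*z^2 - 5*y^3*z - y*z^3 - x^3 - 9*x*y^2 - x*z^2 + 5*y*z + 3*x
and trace(a b^2 a^2 b) = trace(b) * trace(a^2 b a b) - trace(a^2 b a)  (reduce the b square) = x*y*z^2 - x^2*z - y^2*z + z
trace(a^2) = trace(a) * trace(a) - trace(1)  (reduce the a square) = x^2 - 2
trace(a^3) = trace(a) * trace(a^2) - trace(a)  (reduce the a square) = x^3 - 3*x
and trace(a b^2 a^2) = trace(b) * trace(a^3 b) - trace(a^3)  (reduce the b square) = x^2*y*z - x^3 - x*y^2 - y*z + 3*x
trace(b a^2 b^2 a b) = trace(b) * trace(a b^2 a^2 b) - trace(a b^2 a^2)  (reduce the b square) = x*y^2*z^2 - 2*x^2*y*z - y^3*z + x^3 + x*y^2 + 2*y*z - 3*x
trace(b a^2 b^2 a b a) = trace(a) * trace(b^2 a b a b a) - trace(b^2 a b a b)  (reduce the a square) = x*y*z^3 - x^2*z^2 - y^2*z^2 - x*y*z + x^2 + y^2 + z^2 - 2
trace(a b^2 a b a^-1 b a) = trace(b a^2 b^2 a b) * trace(a) - trace(b a^2 b^2 a b a)  (eliminate a^-1) = x^2*y^2*z^2 - 2*x^3*y*z - x*y^3*z - x*y*z^3 + x^4 + x^2*y^2 + x^2*z^2 + y^2*z^2 + 3*x*y*z - 4*x^2 - y^2 - z^2 + 2
next, trace(b a b a b^2 a b) = trace(b) * trace(a b a b^2 a b) - trace(a b a b^2 a)  (reduce the b square) = y^2*z^3 - 2*x*y*z^2 + x^2*z - y^2*z + x*y - z
trace(a b a b a b a b) = trace(b a) * trace(b a b a b a) - trace(b^-1 a^-1 b^-1 a^-1)  (split on b) = z^4 - 4*z^2 + 2
next, trace(a b a b a b a) = trace(a) * trace(b a b a b a) - trace(b a b a b)  (reduce the a square) = x*z^3 - y*z^2 - 2*x*z + y
trace(b a b a b^2 a b a) = trace(b) * trace(a b a b a b a b) - trace(a b a b a b a)  (reduce the b square) = y*z^4 - x*z^3 - 3*y*z^2 + 2*x*z + y
and trace(a b^2 a b a^-1 b a b) = trace(b a b a b^2 a b) * trace(a) - trace(b a b a b^2 a b a)  (eliminate a^-1) = x*y^2*z^3 - 2*x^2*y*z^2 - y*z^4 + x^3*z - x*y^2*z + x*z^3 + x^2*y + 3*y*z^2 - 3*x*z - y
next, trace(b^-1 a b^2 a b a^-1 b a) = trace(a b^2 a b a^-1 b a) * trace(b) - trace(a b^2 a b a^-1 b a b)  (eliminate b^-1) = x^2*y^3*z^2 - 2*x^3*y^2*z - x*y^4*z - 2*x*y^2*z^3 + x^4*y + x^2*y^3 + 3*x^2*y*z^2 + y^3*z^2 + y*z^4 - x^3*z + 4*x*y^2*z - x*z^3 - 5*x^2*y - y^3 - 4*y*z^2 + 3*x*z + 3*y
trace(b a^-1 b a b^-2 a b^2 a) = trace(b^-1 a b^2 a b a^-1 b a) * trace(b) - trace(b^-1 a b^2 a b a^-1 b a b)  (eliminate b^-1) = x^2*y^4*z^2 - 2*x^3*y^3*z - x*y^5*z - 2*x*y^3*z^3 + x^4*y^2 + x^2*y^4 + 2*x^2*y^2*z^2 + y^4*z^2 + y^2*z^4 + x^3*y*z + 5*x*y^3*z - x^4 - 6*x^2*y^2 - x^2*z^2 - y^4 - 5*y^2*z^2 + 4*x^2 + 4*y^2 + z^2 - 2
and trace(b^-1 a b^2 a^-1 b a^-1 b a b^-1) = trace(b a^-1 b a b^-2 a b^2) * trace(a) - trace(b a^-1 b a b^-2 a b^2 a)  (eliminate a^-1) = x^3*y^5*z - x^4*y^4 - x^2*y^6 - 3*x^2*y^4*z^2 + x^3*y^3*z + 2*x*y^5*z + 3*x*y^3*z^3 + x^4*y^2 + 5*x^2*y^4 + x^2*y^2*z^2 - y^4*z^2 - y^2*z^4 - x^3*y*z - 10*x*y^3*z - x*y*z^3 - 3*x^2*y^2 + y^4 + 5*y^2*z^2 + 5*x*y*z - x^2 - 4*y^2 - z^2 + 2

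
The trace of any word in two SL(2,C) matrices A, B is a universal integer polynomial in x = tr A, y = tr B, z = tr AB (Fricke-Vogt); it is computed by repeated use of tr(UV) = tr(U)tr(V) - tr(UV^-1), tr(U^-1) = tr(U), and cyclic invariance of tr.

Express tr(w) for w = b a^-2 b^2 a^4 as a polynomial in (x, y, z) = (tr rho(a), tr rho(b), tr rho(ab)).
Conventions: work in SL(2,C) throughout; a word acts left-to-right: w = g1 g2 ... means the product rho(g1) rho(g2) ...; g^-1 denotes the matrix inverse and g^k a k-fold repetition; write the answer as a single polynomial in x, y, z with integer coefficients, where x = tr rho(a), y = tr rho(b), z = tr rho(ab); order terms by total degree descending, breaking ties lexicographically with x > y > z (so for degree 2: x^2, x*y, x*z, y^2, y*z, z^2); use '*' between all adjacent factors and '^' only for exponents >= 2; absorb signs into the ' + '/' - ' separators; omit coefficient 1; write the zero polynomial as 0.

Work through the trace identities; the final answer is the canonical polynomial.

x^5*y^2*z - x^6*y - x^4*y^3 - x^4*y*z^2 - 2*x^3*y^2*z + 6*x^4*y + 2*x^2*y^3 + 2*x^2*y*z^2 + x*y^2*z - 9*x^2*y - y^3 - x*z + 3*y

so trace(b^2 a) = trace(b)*trace(a b) - trace(a) = y*z - x
reduce: trace(b^2) = trace(b)*trace(b) - trace(1) = y^2 - 2
reduce: trace(b^2 a^2) = trace(a)*trace(b^2 a) - trace(b^2) = x*y*z - x^2 - y^2 + 2
trace(a^2 b^2 a) = trace(a)*trace(b^2 a^2) - trace(b^2 a) = x^2*y*z - x^3 - x*y^2 - y*z + 3*x
trace(b a^4 b) = trace(a)*trace(a^2 b^2 a) - trace(a^2 b^2) = x^3*y*z - x^4 - x^2*y^2 - 2*x*y*z + 4*x^2 + y^2 - 2
reduce: trace(a b a) = trace(a)*trace(b a) - trace(b) = x*z - y
trace(a^2 b a) = trace(a)*trace(a b a) - trace(a b) = x^2*z - x*y - z
trace(b a^4) = trace(a)*trace(a^2 b a) - trace(a^2 b) = x^3*z - x^2*y - 2*x*z + y
trace(b^2 a^4 b) = trace(b)*trace(b a^4 b) - trace(b a^4) = x^3*y^2*z - x^4*y - x^2*y^3 - x^3*z - 2*x*y^2*z + 5*x^2*y + y^3 + 2*x*z - 3*y
trace(b a b a) = trace(b a)*trace(b a) - trace(1)   [split at repeated b] = z^2 - 2
reduce: trace(b a b a^2) = trace(a)*trace(b a b a) - trace(b a b) = x*z^2 - y*z - x
so trace(b a b a^3) = trace(a)*trace(b a b a^2) - trace(b a b a) = x^2*z^2 - x*y*z - x^2 - z^2 + 2
reduce: trace(a^4 b a b) = trace(a)*trace(b a b a^3) - trace(b a b a^2) = x^3*z^2 - x^2*y*z - x^3 - 2*x*z^2 + y*z + 3*x
trace(a^4 b a) = trace(a)*trace(a^2 b a^2) - trace(a^2 b a) = x^4*z - x^3*y - 3*x^2*z + 2*x*y + z
trace(b^2 a^4 b a) = trace(b)*trace(a^4 b a b) - trace(a^4 b a) = x^3*y*z^2 - x^4*z - x^2*y^2*z - 2*x*y*z^2 + 3*x^2*z + y^2*z + x*y - z
so trace(a^-1 b^2 a^4 b) = trace(b^2 a^4 b)*trace(a) - trace(b^2 a^4 b a) = x^4*y^2*z - x^5*y - x^3*y^3 - x^3*y*z^2 - x^2*y^2*z + 5*x^3*y + x*y^3 + 2*x*y*z^2 - x^2*z - y^2*z - 4*x*y + z
trace(b a^-2 b^2 a^4) = trace(a^-1 b^2 a^4 b)*trace(a) - trace(a^-1 b^2 a^4 b a) = x^5*y^2*z - x^6*y - x^4*y^3 - x^4*y*z^2 - 2*x^3*y^2*z + 6*x^4*y + 2*x^2*y^3 + 2*x^2*y*z^2 + x*y^2*z - 9*x^2*y - y^3 - x*z + 3*y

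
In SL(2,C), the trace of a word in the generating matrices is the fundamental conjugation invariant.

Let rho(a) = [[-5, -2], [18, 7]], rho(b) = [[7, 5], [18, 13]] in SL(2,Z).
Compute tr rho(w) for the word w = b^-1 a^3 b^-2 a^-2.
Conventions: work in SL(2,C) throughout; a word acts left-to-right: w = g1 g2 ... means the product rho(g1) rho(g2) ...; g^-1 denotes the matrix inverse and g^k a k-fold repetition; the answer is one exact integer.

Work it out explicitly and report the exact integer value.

-999970

rho(b^-1) = [[13, -5], [-18, 7]]
... * rho(a) = [[-5, -2], [18, 7]]  ->  [[-155, -61], [216, 85]]
... * rho(a) = [[-5, -2], [18, 7]]  ->  [[-323, -117], [450, 163]]
... * rho(a) = [[-5, -2], [18, 7]]  ->  [[-491, -173], [684, 241]]
... * rho(b^-1) = [[13, -5], [-18, 7]]  ->  [[-3269, 1244], [4554, -1733]]
... * rho(b^-1) = [[13, -5], [-18, 7]]  ->  [[-64889, 25053], [90396, -34901]]
... * rho(a^-1) = [[7, 2], [-18, -5]]  ->  [[-905177, -255043], [1260990, 355297]]
... * rho(a^-1) = [[7, 2], [-18, -5]]  ->  [[-1745465, -535139], [2431584, 745495]]
tr = -1745465 + 745495 = -999970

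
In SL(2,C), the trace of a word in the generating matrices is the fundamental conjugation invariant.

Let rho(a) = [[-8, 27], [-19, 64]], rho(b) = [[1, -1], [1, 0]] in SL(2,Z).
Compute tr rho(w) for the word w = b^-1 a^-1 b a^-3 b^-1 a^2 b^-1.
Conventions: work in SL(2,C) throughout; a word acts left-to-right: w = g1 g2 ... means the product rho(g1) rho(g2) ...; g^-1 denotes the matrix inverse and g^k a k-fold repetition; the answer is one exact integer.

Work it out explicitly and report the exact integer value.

-7739036927

rho(b^-1) = [[0, 1], [-1, 1]]
... * rho(a^-1) = [[64, -27], [19, -8]]  ->  [[19, -8], [-45, 19]]
... * rho(b) = [[1, -1], [1, 0]]  ->  [[11, -19], [-26, 45]]
... * rho(a^-1) = [[64, -27], [19, -8]]  ->  [[343, -145], [-809, 342]]
... * rho(a^-1) = [[64, -27], [19, -8]]  ->  [[19197, -8101], [-45278, 19107]]
... * rho(a^-1) = [[64, -27], [19, -8]]  ->  [[1074689, -453511], [-2534759, 1069650]]
... * rho(b^-1) = [[0, 1], [-1, 1]]  ->  [[453511, 621178], [-1069650, -1465109]]
... * rho(a) = [[-8, 27], [-19, 64]]  ->  [[-15430470, 52000189], [36394271, -122647526]]
... * rho(a) = [[-8, 27], [-19, 64]]  ->  [[-864559831, 2911389406], [2039148826, -6866796347]]
... * rho(b^-1) = [[0, 1], [-1, 1]]  ->  [[-2911389406, 2046829575], [6866796347, -4827647521]]
tr = -2911389406 + -4827647521 = -7739036927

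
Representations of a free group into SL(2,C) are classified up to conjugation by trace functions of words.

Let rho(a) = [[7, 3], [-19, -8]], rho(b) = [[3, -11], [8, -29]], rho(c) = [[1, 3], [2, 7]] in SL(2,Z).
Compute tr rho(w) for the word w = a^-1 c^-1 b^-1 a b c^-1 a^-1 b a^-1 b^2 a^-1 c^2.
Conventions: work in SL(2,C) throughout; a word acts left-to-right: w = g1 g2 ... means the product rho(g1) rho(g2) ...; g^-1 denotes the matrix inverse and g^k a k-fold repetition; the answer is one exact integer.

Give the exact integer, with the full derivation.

-14327805627901082

rho(a^-1) = [[-8, -3], [19, 7]]
... * rho(c^-1) = [[7, -3], [-2, 1]]  ->  [[-50, 21], [119, -50]]
... * rho(b^-1) = [[-29, 11], [-8, 3]]  ->  [[1282, -487], [-3051, 1159]]
... * rho(a) = [[7, 3], [-19, -8]]  ->  [[18227, 7742], [-43378, -18425]]
... * rho(b) = [[3, -11], [8, -29]]  ->  [[116617, -425015], [-277534, 1011483]]
... * rho(c^-1) = [[7, -3], [-2, 1]]  ->  [[1666349, -774866], [-3965704, 1844085]]
... * rho(a^-1) = [[-8, -3], [19, 7]]  ->  [[-28053246, -10423109], [66763247, 24805707]]
... * rho(b) = [[3, -11], [8, -29]]  ->  [[-167544610, 610855867], [398735397, -1453761220]]
... * rho(a^-1) = [[-8, -3], [19, 7]]  ->  [[12946618353, 4778624899], [-30811346356, -11372534731]]
... * rho(b) = [[3, -11], [8, -29]]  ->  [[77068854251, -280992923954], [-183414316916, 668728317115]]
... * rho(b) = [[3, -11], [8, -29]]  ->  [[-2016736828879, 7301037397905], [4799583586172, -17375563710259]]
... * rho(a^-1) = [[-8, -3], [19, 7]]  ->  [[154853605191227, 57157472271972], [-368532379184297, -136027696730329]]
... * rho(c) = [[1, 3], [2, 7]]  ->  [[269168549735171, 864663121477485], [-640587772644955, -2057791014665194]]
... * rho(c) = [[1, 3], [2, 7]]  ->  [[1998494792690141, 6860147499547908], [-4756169801975343, -16326300420591223]]
tr = 1998494792690141 + -16326300420591223 = -14327805627901082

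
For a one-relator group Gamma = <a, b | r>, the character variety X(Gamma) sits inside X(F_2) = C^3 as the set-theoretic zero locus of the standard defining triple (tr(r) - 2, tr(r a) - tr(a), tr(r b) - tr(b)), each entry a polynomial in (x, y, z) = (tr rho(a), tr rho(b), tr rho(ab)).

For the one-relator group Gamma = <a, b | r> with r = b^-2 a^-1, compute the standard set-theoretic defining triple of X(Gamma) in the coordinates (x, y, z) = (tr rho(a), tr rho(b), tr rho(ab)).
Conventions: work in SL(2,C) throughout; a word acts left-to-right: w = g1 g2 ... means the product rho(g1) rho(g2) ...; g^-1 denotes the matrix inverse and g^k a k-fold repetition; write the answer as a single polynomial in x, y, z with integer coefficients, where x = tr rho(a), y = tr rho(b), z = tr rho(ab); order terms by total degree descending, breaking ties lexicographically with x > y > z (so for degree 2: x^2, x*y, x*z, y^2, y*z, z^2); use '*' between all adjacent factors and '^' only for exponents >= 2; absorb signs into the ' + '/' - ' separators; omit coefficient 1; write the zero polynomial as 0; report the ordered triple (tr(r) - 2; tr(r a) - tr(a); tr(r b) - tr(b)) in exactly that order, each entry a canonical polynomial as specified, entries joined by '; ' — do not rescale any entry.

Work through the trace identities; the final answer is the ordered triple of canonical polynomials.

and tr(b^-1) = tr(b) = y
tr(b^-1 a) = tr(a) * tr(b) - tr(a b)   [inverse elimination on b] = x*y - z
next, tr(a^-1 b^-1) = tr(b^-1) * tr(a) - tr(b^-1 a)   [inverse elimination on a] = z
next, tr(b^-2 a^-1) = tr(a^-1 b^-1) * tr(b) - tr(a^-1)   [inverse elimination on b] = y*z - x
and tr(b^-2) = tr(b^-1) * tr(b) - tr(1)  (eliminate b^-1) = y^2 - 2
assemble the triple (tr(r) - 2; tr(r a) - x; tr(r b) - y)

y*z - x - 2; y^2 - x - 2; -y + z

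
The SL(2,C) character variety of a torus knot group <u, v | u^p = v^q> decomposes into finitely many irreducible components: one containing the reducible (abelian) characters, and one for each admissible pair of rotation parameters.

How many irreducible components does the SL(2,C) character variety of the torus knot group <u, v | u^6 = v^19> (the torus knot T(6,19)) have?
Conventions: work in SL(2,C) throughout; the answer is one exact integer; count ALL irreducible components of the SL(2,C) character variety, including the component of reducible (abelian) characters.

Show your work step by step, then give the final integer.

In the torus knot group T(6,19), u^6 = v^19 is central, so an irreducible representation sends it to +I or -I (Schur).
So on each irreducible component the traces are pinned: tr(u) = 2*cos(pi*alpha/6) with 1 <= alpha <= 5, tr(v) = 2*cos(pi*beta/19) with 1 <= beta <= 18.
u^6 = (-1)^alpha I and v^19 = (-1)^beta I must agree, so alpha and beta have equal parity.
Enumerate parity-matched pairs: 3*9 odd-odd plus 2*9 even-even gives 45.
Total: 45 irreducible-character components + 1 reducible (abelian) component = 46.

46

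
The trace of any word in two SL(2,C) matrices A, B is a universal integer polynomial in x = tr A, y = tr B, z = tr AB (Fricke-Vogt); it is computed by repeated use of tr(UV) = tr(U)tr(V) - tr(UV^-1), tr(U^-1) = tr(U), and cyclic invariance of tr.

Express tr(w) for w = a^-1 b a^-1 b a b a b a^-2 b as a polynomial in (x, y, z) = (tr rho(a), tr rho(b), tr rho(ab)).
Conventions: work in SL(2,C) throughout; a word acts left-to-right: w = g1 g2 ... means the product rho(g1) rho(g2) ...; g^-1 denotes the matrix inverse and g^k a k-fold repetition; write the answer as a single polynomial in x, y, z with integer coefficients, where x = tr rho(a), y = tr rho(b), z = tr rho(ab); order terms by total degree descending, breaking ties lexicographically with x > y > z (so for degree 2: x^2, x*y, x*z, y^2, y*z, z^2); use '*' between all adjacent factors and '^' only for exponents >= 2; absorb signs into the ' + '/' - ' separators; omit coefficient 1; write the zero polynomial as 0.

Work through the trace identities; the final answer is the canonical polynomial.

x^4*y^3*z^2 - x^5*y^2*z - 3*x^3*y^2*z^3 - x^4*y^3 + 2*x^4*y*z^2 - x^2*y^3*z^2 + 3*x^2*y*z^4 + 6*x^3*y^2*z - x^3*z^3 + 2*x*y^2*z^3 - x*z^5 + x^2*y^3 - 10*x^2*y*z^2 - y*z^4 + x^3*z - 3*x*y^2*z + 5*x*z^3 + 2*x^2*y + 3*y*z^2 - 5*x*z - y

trace(a b a b) = trace(b a) * trace(b a) - trace(1)   [split at repeated b] = z^2 - 2
so trace(a b a) = trace(a) * trace(b a) - trace(b) = x*z - y
so trace(b a b a b) = trace(b) * trace(a b a b) - trace(a b a) = y*z^2 - x*z - y
so trace(a b a b^3) = trace(b) * trace(b a b a b) - trace(b a b a) = y^2*z^2 - x*y*z - y^2 - z^2 + 2
trace(b^2 a b a b^2) = trace(b) * trace(a b a b^3) - trace(a b a b^2) = y^3*z^2 - x*y^2*z - y^3 - 2*y*z^2 + x*z + 3*y
trace(a b a b a b) = trace(b a b a) * trace(b a) - trace(a b)   [split at repeated b] = z^3 - 3*z
so trace(b a b) = trace(b) * trace(a b) - trace(a) = y*z - x
reduce: trace(a b a b a) = trace(a) * trace(b a b a) - trace(b a b) = x*z^2 - y*z - x
so trace(a b^2 a b a b) = trace(b) * trace(a b a b a b) - trace(a b a b a) = y*z^3 - x*z^2 - 2*y*z + x
reduce: trace(a b a^2) = trace(a) * trace(a b a) - trace(a b) = x^2*z - x*y - z
trace(a b^2 a b a) = trace(b) * trace(a b a^2 b) - trace(a b a^2) = x*y*z^2 - x^2*z - y^2*z + z
trace(b^2 a b a b^2 a) = trace(b) * trace(a b^2 a b a b) - trace(a b^2 a b a) = y^2*z^3 - 2*x*y*z^2 + x^2*z - y^2*z + x*y - z
so trace(b a^-1 b^2 a b a b) = trace(b^2 a b a b^2) * trace(a) - trace(b^2 a b a b^2 a) = x*y^3*z^2 - x^2*y^2*z - y^2*z^3 - x*y^3 + y^2*z + 2*x*y + z
reduce: trace(b^2 a b a b a b) = trace(b) * trace(b a b a b a b) - trace(b a b a b a) = y^2*z^3 - x*y*z^2 - 2*y^2*z - z^3 + x*y + 3*z
reduce: trace(a b a b a b a b) = trace(b a b a b a) * trace(b a) - trace(a b a b)   [split at repeated b] = z^4 - 4*z^2 + 2
reduce: trace(a b a b a b a) = trace(a) * trace(b a b a b a) - trace(b a b a b) = x*z^3 - y*z^2 - 2*x*z + y
trace(b^2 a b a b a b a) = trace(b) * trace(a b a b a b a b) - trace(a b a b a b a) = y*z^4 - x*z^3 - 3*y*z^2 + 2*x*z + y
trace(b a^-1 b^2 a b a b a) = trace(b^2 a b a b a b) * trace(a) - trace(b^2 a b a b a b a) = x*y^2*z^3 - x^2*y*z^2 - y*z^4 - 2*x*y^2*z + x^2*y + 3*y*z^2 + x*z - y
trace(b a^-1 b^2 a b a b a^-1) = trace(b a^-1 b^2 a b a b) * trace(a) - trace(b a^-1 b^2 a b a b a) = x^2*y^3*z^2 - x^3*y^2*z - 2*x*y^2*z^3 - x^2*y^3 + x^2*y*z^2 + y*z^4 + 3*x*y^2*z + x^2*y - 3*y*z^2 + y
trace(b a b a b a^-2 b a^-1 b) = trace(b a^-1 b^2 a b a b a^-1) * trace(a) - trace(b a^-1 b^2 a b a b) = x^3*y^3*z^2 - x^4*y^2*z - 2*x^2*y^2*z^3 - x^3*y^3 + x^3*y*z^2 - x*y^3*z^2 + x*y*z^4 + 4*x^2*y^2*z + y^2*z^3 + x^3*y + x*y^3 - 3*x*y*z^2 - y^2*z - x*y - z
reduce: trace(b a^-1 b a b a b a b) = trace(b a b a b a b^2) * trace(a) - trace(b a b a b a b^2 a) = x*y^2*z^3 - x^2*y*z^2 - y*z^4 - 2*x*y^2*z + x^2*y + 3*y*z^2 + x*z - y
trace(b a b a b a b a b a) = trace(a b a b) * trace(a b a b a b) - trace(a^-1 b^-1)   [split at repeated a] = z^5 - 5*z^3 + 5*z
reduce: trace(b a^-1 b a b a b a b a) = trace(b a b a b a b a b) * trace(a) - trace(b a b a b a b a b a) = x*y*z^4 - x^2*z^3 - z^5 - 3*x*y*z^2 + 2*x^2*z + 5*z^3 + x*y - 5*z
reduce: trace(a^-1 b a^-1 b a b a b a b) = trace(b a^-1 b a b a b a b) * trace(a) - trace(b a^-1 b a b a b a b a) = x^2*y^2*z^3 - x^3*y*z^2 - 2*x*y*z^4 - 2*x^2*y^2*z + x^2*z^3 + z^5 + x^3*y + 6*x*y*z^2 - x^2*z - 5*z^3 - 2*x*y + 5*z
trace(b a b a b a^-2 b a^-1 b a) = trace(a^-1 b a^-1 b a b a b a b) * trace(a) - trace(a^-1 b a^-1 b a b a b a b a) = x^3*y^2*z^3 - x^4*y*z^2 - 2*x^2*y*z^4 - 2*x^3*y^2*z + x^3*z^3 - x*y^2*z^3 + x*z^5 + x^4*y + 7*x^2*y*z^2 + y*z^4 - x^3*z + 2*x*y^2*z - 5*x*z^3 - 3*x^2*y - 3*y*z^2 + 4*x*z + y
reduce: trace(a^-1 b a^-1 b a b a b a^-2 b) = trace(b a b a b a^-2 b a^-1 b) * trace(a) - trace(b a b a b a^-2 b a^-1 b a) = x^4*y^3*z^2 - x^5*y^2*z - 3*x^3*y^2*z^3 - x^4*y^3 + 2*x^4*y*z^2 - x^2*y^3*z^2 + 3*x^2*y*z^4 + 6*x^3*y^2*z - x^3*z^3 + 2*x*y^2*z^3 - x*z^5 + x^2*y^3 - 10*x^2*y*z^2 - y*z^4 + x^3*z - 3*x*y^2*z + 5*x*z^3 + 2*x^2*y + 3*y*z^2 - 5*x*z - y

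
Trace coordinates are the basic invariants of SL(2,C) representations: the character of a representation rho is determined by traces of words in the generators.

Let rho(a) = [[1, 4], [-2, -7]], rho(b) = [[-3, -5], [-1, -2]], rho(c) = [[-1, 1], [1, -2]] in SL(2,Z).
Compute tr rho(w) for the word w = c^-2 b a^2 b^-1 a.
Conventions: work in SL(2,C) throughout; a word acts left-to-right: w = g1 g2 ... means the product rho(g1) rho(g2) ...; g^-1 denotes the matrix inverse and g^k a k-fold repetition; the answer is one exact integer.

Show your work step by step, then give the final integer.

rho(c^-1) = [[-2, -1], [-1, -1]]
... * rho(c^-1) = [[-2, -1], [-1, -1]]  ->  [[5, 3], [3, 2]]
... * rho(b) = [[-3, -5], [-1, -2]]  ->  [[-18, -31], [-11, -19]]
... * rho(a) = [[1, 4], [-2, -7]]  ->  [[44, 145], [27, 89]]
... * rho(a) = [[1, 4], [-2, -7]]  ->  [[-246, -839], [-151, -515]]
... * rho(b^-1) = [[-2, 5], [1, -3]]  ->  [[-347, 1287], [-213, 790]]
... * rho(a) = [[1, 4], [-2, -7]]  ->  [[-2921, -10397], [-1793, -6382]]
tr = -2921 + -6382 = -9303

-9303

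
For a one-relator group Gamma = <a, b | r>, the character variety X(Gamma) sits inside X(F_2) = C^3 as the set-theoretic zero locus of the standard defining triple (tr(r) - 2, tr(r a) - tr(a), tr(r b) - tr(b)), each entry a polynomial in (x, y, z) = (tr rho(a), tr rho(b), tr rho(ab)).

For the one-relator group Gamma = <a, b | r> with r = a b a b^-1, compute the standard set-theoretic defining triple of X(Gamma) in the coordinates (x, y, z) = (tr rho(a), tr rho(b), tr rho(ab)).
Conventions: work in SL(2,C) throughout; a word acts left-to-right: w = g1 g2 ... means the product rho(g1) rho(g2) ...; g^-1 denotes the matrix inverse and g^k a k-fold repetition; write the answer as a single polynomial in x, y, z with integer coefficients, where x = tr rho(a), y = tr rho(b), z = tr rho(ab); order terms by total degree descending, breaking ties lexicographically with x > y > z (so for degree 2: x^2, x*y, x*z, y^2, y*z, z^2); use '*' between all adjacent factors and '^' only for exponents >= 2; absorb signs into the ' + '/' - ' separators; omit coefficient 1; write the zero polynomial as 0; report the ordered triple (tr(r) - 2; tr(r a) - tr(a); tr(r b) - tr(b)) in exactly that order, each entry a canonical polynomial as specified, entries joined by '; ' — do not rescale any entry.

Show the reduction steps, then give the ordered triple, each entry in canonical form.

x*y*z - y^2 - z^2; x^2*y*z - x*y^2 - x*z^2; x*z - 2*y

tr(a b a) = tr(a) * tr(b a) - tr(b)  (reduce the a square) = x*z - y
tr(a b a b) = tr(a b) * tr(a b) - tr(1)  (split on a) = z^2 - 2
tr(a b a b^-1) = tr(a b a) * tr(b) - tr(a b a b)  (eliminate b^-1) = x*y*z - y^2 - z^2 + 2
tr(a^2 b a) = tr(a) * tr(a b a) - tr(a b)  (reduce the a square) = x^2*z - x*y - z
tr(b a b) = tr(b) * tr(a b) - tr(a)  (reduce the b square) = y*z - x
tr(a^2 b a b) = tr(a) * tr(b a b a) - tr(b a b)  (reduce the a square) = x*z^2 - y*z - x
tr(a b a b^-1 a) = tr(a^2 b a) * tr(b) - tr(a^2 b a b)  (eliminate b^-1) = x^2*y*z - x*y^2 - x*z^2 + x
assemble the triple (tr(r) - 2; tr(r a) - x; tr(r b) - y)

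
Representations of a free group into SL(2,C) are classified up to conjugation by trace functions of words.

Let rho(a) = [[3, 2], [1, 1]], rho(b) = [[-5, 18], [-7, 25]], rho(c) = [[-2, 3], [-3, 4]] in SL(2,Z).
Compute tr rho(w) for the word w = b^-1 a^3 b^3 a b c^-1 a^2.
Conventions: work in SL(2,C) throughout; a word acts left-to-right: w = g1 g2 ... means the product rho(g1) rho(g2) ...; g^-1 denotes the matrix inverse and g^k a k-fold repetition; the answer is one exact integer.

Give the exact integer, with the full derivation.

rho(b^-1) = [[25, -18], [7, -5]]
... * rho(a) = [[3, 2], [1, 1]]  ->  [[57, 32], [16, 9]]
... * rho(a) = [[3, 2], [1, 1]]  ->  [[203, 146], [57, 41]]
... * rho(a) = [[3, 2], [1, 1]]  ->  [[755, 552], [212, 155]]
... * rho(b) = [[-5, 18], [-7, 25]]  ->  [[-7639, 27390], [-2145, 7691]]
... * rho(b) = [[-5, 18], [-7, 25]]  ->  [[-153535, 547248], [-43112, 153665]]
... * rho(b) = [[-5, 18], [-7, 25]]  ->  [[-3063061, 10917570], [-860095, 3065609]]
... * rho(a) = [[3, 2], [1, 1]]  ->  [[1728387, 4791448], [485324, 1345419]]
... * rho(b) = [[-5, 18], [-7, 25]]  ->  [[-42182071, 150897166], [-11844553, 42371307]]
... * rho(c^-1) = [[4, -3], [3, -2]]  ->  [[283963214, -175248119], [79735709, -49208955]]
... * rho(a) = [[3, 2], [1, 1]]  ->  [[676641523, 392678309], [189998172, 110262463]]
... * rho(a) = [[3, 2], [1, 1]]  ->  [[2422602878, 1745961355], [680256979, 490258807]]
tr = 2422602878 + 490258807 = 2912861685

2912861685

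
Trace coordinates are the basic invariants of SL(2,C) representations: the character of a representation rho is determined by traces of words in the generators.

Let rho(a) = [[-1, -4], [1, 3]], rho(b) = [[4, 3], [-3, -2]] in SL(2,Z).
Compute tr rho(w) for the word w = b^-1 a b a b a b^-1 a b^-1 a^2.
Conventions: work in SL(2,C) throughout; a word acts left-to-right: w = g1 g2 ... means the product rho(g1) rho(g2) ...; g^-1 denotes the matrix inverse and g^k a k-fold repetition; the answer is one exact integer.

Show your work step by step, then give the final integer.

rho(b^-1) = [[-2, -3], [3, 4]]
... * rho(a) = [[-1, -4], [1, 3]]  ->  [[-1, -1], [1, 0]]
... * rho(b) = [[4, 3], [-3, -2]]  ->  [[-1, -1], [4, 3]]
... * rho(a) = [[-1, -4], [1, 3]]  ->  [[0, 1], [-1, -7]]
... * rho(b) = [[4, 3], [-3, -2]]  ->  [[-3, -2], [17, 11]]
... * rho(a) = [[-1, -4], [1, 3]]  ->  [[1, 6], [-6, -35]]
... * rho(b^-1) = [[-2, -3], [3, 4]]  ->  [[16, 21], [-93, -122]]
... * rho(a) = [[-1, -4], [1, 3]]  ->  [[5, -1], [-29, 6]]
... * rho(b^-1) = [[-2, -3], [3, 4]]  ->  [[-13, -19], [76, 111]]
... * rho(a) = [[-1, -4], [1, 3]]  ->  [[-6, -5], [35, 29]]
... * rho(a) = [[-1, -4], [1, 3]]  ->  [[1, 9], [-6, -53]]
tr = 1 + -53 = -52

-52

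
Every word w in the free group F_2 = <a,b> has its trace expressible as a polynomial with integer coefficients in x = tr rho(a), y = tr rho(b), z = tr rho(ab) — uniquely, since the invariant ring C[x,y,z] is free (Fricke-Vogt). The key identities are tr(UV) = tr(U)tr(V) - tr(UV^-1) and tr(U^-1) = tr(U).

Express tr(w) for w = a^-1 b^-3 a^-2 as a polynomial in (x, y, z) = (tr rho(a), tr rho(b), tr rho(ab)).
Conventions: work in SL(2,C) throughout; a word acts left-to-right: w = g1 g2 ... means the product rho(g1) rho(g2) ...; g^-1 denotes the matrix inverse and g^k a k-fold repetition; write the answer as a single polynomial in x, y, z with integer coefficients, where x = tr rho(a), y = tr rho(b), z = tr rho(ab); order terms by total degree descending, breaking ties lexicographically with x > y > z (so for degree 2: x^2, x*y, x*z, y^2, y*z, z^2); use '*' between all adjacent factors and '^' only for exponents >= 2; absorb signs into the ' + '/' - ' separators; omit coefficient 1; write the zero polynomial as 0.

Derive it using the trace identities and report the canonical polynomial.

apply: trace(b^-1) = trace(b) = y
use: trace(b^-2) = trace(b^-1)*trace(b) - trace(1)   [inverse elimination on b] = y^2 - 2
use: trace(b^-1 a) = trace(a)*trace(b) - trace(a b)   [inverse elimination on b] = x*y - z
use: trace(b^-2 a) = trace(b^-1 a)*trace(b) - trace(b^-1 a b)   [inverse elimination on b] = x*y^2 - y*z - x
use: trace(a^-1 b^-2) = trace(b^-2)*trace(a) - trace(b^-2 a)   [inverse elimination on a] = y*z - x
trace(a^-2 b^-2) = trace(a^-1 b^-2)*trace(a) - trace(a^-1 b^-2 a)   [inverse elimination on a] = x*y*z - x^2 - y^2 + 2
apply: trace(a^-2 b^-1) = trace(a^-1 b^-1)*trace(a) - trace(a^-1 b^-1 a)   [inverse elimination on a] = x*z - y
trace(a^-2 b^-3) = trace(a^-2 b^-2)*trace(b) - trace(a^-2 b^-1)   [inverse elimination on b] = x*y^2*z - x^2*y - y^3 - x*z + 3*y
use: trace(b^-3) = trace(b^-2)*trace(b) - trace(b^-1)   [inverse elimination on b] = y^3 - 3*y
use: trace(b^-3 a) = trace(b^-1 a b^-1)*trace(b) - trace(b^-1 a)   [inverse elimination on b] = x*y^3 - y^2*z - 2*x*y + z
apply: trace(a^-1 b^-3) = trace(b^-3)*trace(a) - trace(b^-3 a)   [inverse elimination on a] = y^2*z - x*y - z
trace(a^-1 b^-3 a^-2) = trace(a^-2 b^-3)*trace(a) - trace(a^-2 b^-3 a)   [inverse elimination on a] = x^2*y^2*z - x^3*y - x*y^3 - x^2*z - y^2*z + 4*x*y + z

x^2*y^2*z - x^3*y - x*y^3 - x^2*z - y^2*z + 4*x*y + z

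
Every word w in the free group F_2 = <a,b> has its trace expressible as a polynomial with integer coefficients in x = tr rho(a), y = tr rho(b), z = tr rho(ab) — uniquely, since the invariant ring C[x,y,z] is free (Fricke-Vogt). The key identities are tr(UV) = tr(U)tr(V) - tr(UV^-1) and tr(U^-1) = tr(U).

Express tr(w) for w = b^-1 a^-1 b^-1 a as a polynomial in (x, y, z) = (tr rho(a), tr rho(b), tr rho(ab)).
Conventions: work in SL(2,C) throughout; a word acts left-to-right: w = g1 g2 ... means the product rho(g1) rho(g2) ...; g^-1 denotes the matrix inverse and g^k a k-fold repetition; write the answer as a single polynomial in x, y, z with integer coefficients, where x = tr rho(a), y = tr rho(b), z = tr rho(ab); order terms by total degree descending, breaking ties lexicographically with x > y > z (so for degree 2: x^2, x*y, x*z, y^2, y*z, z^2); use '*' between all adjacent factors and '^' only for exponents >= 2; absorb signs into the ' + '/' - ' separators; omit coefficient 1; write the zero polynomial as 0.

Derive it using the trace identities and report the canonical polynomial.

trace(a b^-1) = trace(a) trace(b) - trace(a b)  (eliminate b^-1) = x*y - z
trace(b^-1 a b^-1) = trace(a b^-1) trace(b) - trace(a)  (eliminate b^-1) = x*y^2 - y*z - x
trace(a^2) = trace(a) trace(a) - trace(1)  (reduce the a square) = x^2 - 2
apply: trace(a^2 b) = trace(a) trace(b a) - trace(b)  (reduce the a square) = x*z - y
trace(a b^-1 a) = trace(a^2) trace(b) - trace(a^2 b)  (eliminate b^-1) = x^2*y - x*z - y
use: trace(a b a b) = trace(a b) trace(a b) - trace(1)  (split on a) = z^2 - 2
use: trace(a b^-1 a b) = trace(a b a) trace(b) - trace(a b a b)  (eliminate b^-1) = x*y*z - y^2 - z^2 + 2
apply: trace(b^-1 a b^-1 a) = trace(a b^-1 a) trace(b) - trace(a b^-1 a b)  (eliminate b^-1) = x^2*y^2 - 2*x*y*z + z^2 - 2
apply: trace(b^-1 a^-1 b^-1 a) = trace(b^-1 a b^-1) trace(a) - trace(b^-1 a b^-1 a)  (eliminate a^-1) = x*y*z - x^2 - z^2 + 2

x*y*z - x^2 - z^2 + 2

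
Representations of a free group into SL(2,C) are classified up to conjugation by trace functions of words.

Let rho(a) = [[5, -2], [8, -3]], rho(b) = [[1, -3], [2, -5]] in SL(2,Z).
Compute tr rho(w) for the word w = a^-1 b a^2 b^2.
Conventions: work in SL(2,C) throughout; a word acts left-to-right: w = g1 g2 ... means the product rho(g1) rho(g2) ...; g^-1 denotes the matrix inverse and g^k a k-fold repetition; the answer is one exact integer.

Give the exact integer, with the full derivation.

rho(a^-1) = [[-3, 2], [-8, 5]]
... * rho(b) = [[1, -3], [2, -5]]  ->  [[1, -1], [2, -1]]
... * rho(a) = [[5, -2], [8, -3]]  ->  [[-3, 1], [2, -1]]
... * rho(a) = [[5, -2], [8, -3]]  ->  [[-7, 3], [2, -1]]
... * rho(b) = [[1, -3], [2, -5]]  ->  [[-1, 6], [0, -1]]
... * rho(b) = [[1, -3], [2, -5]]  ->  [[11, -27], [-2, 5]]
tr = 11 + 5 = 16

16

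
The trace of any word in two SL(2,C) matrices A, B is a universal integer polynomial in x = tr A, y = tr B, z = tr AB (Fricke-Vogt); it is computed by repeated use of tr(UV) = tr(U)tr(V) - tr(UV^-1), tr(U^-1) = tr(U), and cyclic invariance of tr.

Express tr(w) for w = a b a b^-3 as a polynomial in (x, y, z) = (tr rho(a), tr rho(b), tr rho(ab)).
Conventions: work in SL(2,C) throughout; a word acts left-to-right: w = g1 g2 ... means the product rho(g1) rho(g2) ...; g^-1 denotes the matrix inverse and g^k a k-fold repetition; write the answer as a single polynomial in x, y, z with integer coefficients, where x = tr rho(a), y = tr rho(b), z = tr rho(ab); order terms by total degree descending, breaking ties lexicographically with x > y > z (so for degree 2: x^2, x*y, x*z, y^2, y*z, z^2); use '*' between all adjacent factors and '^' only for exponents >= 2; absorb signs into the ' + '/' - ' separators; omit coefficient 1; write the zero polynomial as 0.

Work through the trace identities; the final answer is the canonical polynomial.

x*y^3*z - y^4 - y^2*z^2 - 2*x*y*z + 4*y^2 + z^2 - 2

tr(a b a) = tr(a) * tr(b a) - tr(b) = x*z - y
tr(a b a b) = tr(b a) * tr(b a) - tr(1) = z^2 - 2
tr(b^-1 a b a) = tr(a b a) * tr(b) - tr(a b a b) = x*y*z - y^2 - z^2 + 2
next, tr(a b a b^-2) = tr(b^-1 a b a) * tr(b) - tr(b^-1 a b a b) = x*y^2*z - y^3 - y*z^2 - x*z + 3*y
next, tr(a b a b^-3) = tr(a b a b^-2) * tr(b) - tr(a b a b^-1) = x*y^3*z - y^4 - y^2*z^2 - 2*x*y*z + 4*y^2 + z^2 - 2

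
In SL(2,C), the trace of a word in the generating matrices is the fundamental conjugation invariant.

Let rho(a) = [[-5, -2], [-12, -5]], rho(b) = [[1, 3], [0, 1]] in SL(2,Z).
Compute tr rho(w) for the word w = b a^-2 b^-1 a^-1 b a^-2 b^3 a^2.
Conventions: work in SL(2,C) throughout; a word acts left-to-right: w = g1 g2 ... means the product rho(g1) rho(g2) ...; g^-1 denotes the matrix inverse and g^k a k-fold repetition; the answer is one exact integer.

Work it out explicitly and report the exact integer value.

-4661672794

rho(b) = [[1, 3], [0, 1]]
... * rho(a^-1) = [[-5, 2], [12, -5]]  ->  [[31, -13], [12, -5]]
... * rho(a^-1) = [[-5, 2], [12, -5]]  ->  [[-311, 127], [-120, 49]]
... * rho(b^-1) = [[1, -3], [0, 1]]  ->  [[-311, 1060], [-120, 409]]
... * rho(a^-1) = [[-5, 2], [12, -5]]  ->  [[14275, -5922], [5508, -2285]]
... * rho(b) = [[1, 3], [0, 1]]  ->  [[14275, 36903], [5508, 14239]]
... * rho(a^-1) = [[-5, 2], [12, -5]]  ->  [[371461, -155965], [143328, -60179]]
... * rho(a^-1) = [[-5, 2], [12, -5]]  ->  [[-3728885, 1522747], [-1438788, 587551]]
... * rho(b) = [[1, 3], [0, 1]]  ->  [[-3728885, -9663908], [-1438788, -3728813]]
... * rho(b) = [[1, 3], [0, 1]]  ->  [[-3728885, -20850563], [-1438788, -8045177]]
... * rho(b) = [[1, 3], [0, 1]]  ->  [[-3728885, -32037218], [-1438788, -12361541]]
... * rho(a) = [[-5, -2], [-12, -5]]  ->  [[403091041, 167643860], [155532432, 64685281]]
... * rho(a) = [[-5, -2], [-12, -5]]  ->  [[-4027181525, -1644401382], [-1553885532, -634491269]]
tr = -4027181525 + -634491269 = -4661672794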